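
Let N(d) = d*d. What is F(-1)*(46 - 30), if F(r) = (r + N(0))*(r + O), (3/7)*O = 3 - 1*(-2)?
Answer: -512/3 ≈ -170.67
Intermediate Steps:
N(d) = d**2
O = 35/3 (O = 7*(3 - 1*(-2))/3 = 7*(3 + 2)/3 = (7/3)*5 = 35/3 ≈ 11.667)
F(r) = r*(35/3 + r) (F(r) = (r + 0**2)*(r + 35/3) = (r + 0)*(35/3 + r) = r*(35/3 + r))
F(-1)*(46 - 30) = ((1/3)*(-1)*(35 + 3*(-1)))*(46 - 30) = ((1/3)*(-1)*(35 - 3))*16 = ((1/3)*(-1)*32)*16 = -32/3*16 = -512/3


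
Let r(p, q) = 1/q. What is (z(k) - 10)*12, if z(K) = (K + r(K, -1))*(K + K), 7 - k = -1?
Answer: 1224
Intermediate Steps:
k = 8 (k = 7 - 1*(-1) = 7 + 1 = 8)
z(K) = 2*K*(-1 + K) (z(K) = (K + 1/(-1))*(K + K) = (K - 1)*(2*K) = (-1 + K)*(2*K) = 2*K*(-1 + K))
(z(k) - 10)*12 = (2*8*(-1 + 8) - 10)*12 = (2*8*7 - 10)*12 = (112 - 10)*12 = 102*12 = 1224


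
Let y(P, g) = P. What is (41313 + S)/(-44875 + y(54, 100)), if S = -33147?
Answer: -8166/44821 ≈ -0.18219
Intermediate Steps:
(41313 + S)/(-44875 + y(54, 100)) = (41313 - 33147)/(-44875 + 54) = 8166/(-44821) = 8166*(-1/44821) = -8166/44821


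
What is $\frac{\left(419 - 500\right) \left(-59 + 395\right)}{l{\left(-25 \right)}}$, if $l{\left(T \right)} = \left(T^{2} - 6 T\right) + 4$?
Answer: $- \frac{27216}{779} \approx -34.937$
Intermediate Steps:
$l{\left(T \right)} = 4 + T^{2} - 6 T$
$\frac{\left(419 - 500\right) \left(-59 + 395\right)}{l{\left(-25 \right)}} = \frac{\left(419 - 500\right) \left(-59 + 395\right)}{4 + \left(-25\right)^{2} - -150} = \frac{\left(-81\right) 336}{4 + 625 + 150} = - \frac{27216}{779}$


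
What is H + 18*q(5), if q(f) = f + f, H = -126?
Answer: 54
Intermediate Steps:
q(f) = 2*f
H + 18*q(5) = -126 + 18*(2*5) = -126 + 18*10 = -126 + 180 = 54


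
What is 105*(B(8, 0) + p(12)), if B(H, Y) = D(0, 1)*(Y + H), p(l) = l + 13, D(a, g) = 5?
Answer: 6825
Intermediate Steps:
p(l) = 13 + l
B(H, Y) = 5*H + 5*Y (B(H, Y) = 5*(Y + H) = 5*(H + Y) = 5*H + 5*Y)
105*(B(8, 0) + p(12)) = 105*((5*8 + 5*0) + (13 + 12)) = 105*((40 + 0) + 25) = 105*(40 + 25) = 105*65 = 6825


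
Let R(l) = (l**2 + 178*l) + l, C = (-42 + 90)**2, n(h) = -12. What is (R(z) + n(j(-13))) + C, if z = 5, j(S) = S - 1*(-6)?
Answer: 3212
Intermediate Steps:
j(S) = 6 + S (j(S) = S + 6 = 6 + S)
C = 2304 (C = 48**2 = 2304)
R(l) = l**2 + 179*l
(R(z) + n(j(-13))) + C = (5*(179 + 5) - 12) + 2304 = (5*184 - 12) + 2304 = (920 - 12) + 2304 = 908 + 2304 = 3212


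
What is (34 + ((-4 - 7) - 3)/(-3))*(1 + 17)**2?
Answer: 12528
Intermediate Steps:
(34 + ((-4 - 7) - 3)/(-3))*(1 + 17)**2 = (34 + (-11 - 3)*(-1/3))*18**2 = (34 - 14*(-1/3))*324 = (34 + 14/3)*324 = (116/3)*324 = 12528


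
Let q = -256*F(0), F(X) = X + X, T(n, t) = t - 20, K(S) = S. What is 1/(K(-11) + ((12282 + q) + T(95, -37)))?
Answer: 1/12214 ≈ 8.1873e-5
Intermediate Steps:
T(n, t) = -20 + t
F(X) = 2*X
q = 0 (q = -512*0 = -256*0 = 0)
1/(K(-11) + ((12282 + q) + T(95, -37))) = 1/(-11 + ((12282 + 0) + (-20 - 37))) = 1/(-11 + (12282 - 57)) = 1/(-11 + 12225) = 1/12214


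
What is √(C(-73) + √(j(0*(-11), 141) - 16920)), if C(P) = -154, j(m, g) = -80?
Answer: √(-154 + 10*I*√170) ≈ 4.8878 + 13.338*I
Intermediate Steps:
√(C(-73) + √(j(0*(-11), 141) - 16920)) = √(-154 + √(-80 - 16920)) = √(-154 + √(-17000)) = √(-154 + 10*I*√170)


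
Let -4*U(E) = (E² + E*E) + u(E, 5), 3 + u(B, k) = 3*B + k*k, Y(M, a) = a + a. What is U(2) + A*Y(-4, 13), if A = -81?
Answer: -2115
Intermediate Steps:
Y(M, a) = 2*a
u(B, k) = -3 + k² + 3*B (u(B, k) = -3 + (3*B + k*k) = -3 + (3*B + k²) = -3 + (k² + 3*B) = -3 + k² + 3*B)
U(E) = -11/2 - 3*E/4 - E²/2 (U(E) = -((E² + E*E) + (-3 + 5² + 3*E))/4 = -((E² + E²) + (-3 + 25 + 3*E))/4 = -(2*E² + (22 + 3*E))/4 = -(22 + 2*E² + 3*E)/4 = -11/2 - 3*E/4 - E²/2)
U(2) + A*Y(-4, 13) = (-11/2 - ¾*2 - ½*2²) - 162*13 = (-11/2 - 3/2 - ½*4) - 81*26 = (-11/2 - 3/2 - 2) - 2106 = -9 - 2106 = -2115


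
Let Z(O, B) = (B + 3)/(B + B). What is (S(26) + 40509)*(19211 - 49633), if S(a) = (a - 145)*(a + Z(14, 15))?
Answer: -5680334996/5 ≈ -1.1361e+9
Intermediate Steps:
Z(O, B) = (3 + B)/(2*B) (Z(O, B) = (3 + B)/((2*B)) = (3 + B)*(1/(2*B)) = (3 + B)/(2*B))
S(a) = (-145 + a)*(⅗ + a) (S(a) = (a - 145)*(a + (½)*(3 + 15)/15) = (-145 + a)*(a + (½)*(1/15)*18) = (-145 + a)*(a + ⅗) = (-145 + a)*(⅗ + a))
(S(26) + 40509)*(19211 - 49633) = ((-87 + 26² - 722/5*26) + 40509)*(19211 - 49633) = ((-87 + 676 - 18772/5) + 40509)*(-30422) = (-15827/5 + 40509)*(-30422) = (186718/5)*(-30422) = -5680334996/5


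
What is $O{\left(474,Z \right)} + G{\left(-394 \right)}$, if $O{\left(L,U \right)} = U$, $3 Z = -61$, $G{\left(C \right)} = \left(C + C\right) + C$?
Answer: $- \frac{3607}{3} \approx -1202.3$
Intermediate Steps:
$G{\left(C \right)} = 3 C$ ($G{\left(C \right)} = 2 C + C = 3 C$)
$Z = - \frac{61}{3}$ ($Z = \frac{1}{3} \left(-61\right) = - \frac{61}{3} \approx -20.333$)
$O{\left(474,Z \right)} + G{\left(-394 \right)} = - \frac{61}{3} + 3 \left(-394\right) = - \frac{61}{3} - 1182 = - \frac{3607}{3}$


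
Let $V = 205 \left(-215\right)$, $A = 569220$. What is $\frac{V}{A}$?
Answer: $- \frac{8815}{113844} \approx -0.07743$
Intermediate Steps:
$V = -44075$
$\frac{V}{A} = - \frac{44075}{569220} = \left(-44075\right) \frac{1}{569220} = - \frac{8815}{113844}$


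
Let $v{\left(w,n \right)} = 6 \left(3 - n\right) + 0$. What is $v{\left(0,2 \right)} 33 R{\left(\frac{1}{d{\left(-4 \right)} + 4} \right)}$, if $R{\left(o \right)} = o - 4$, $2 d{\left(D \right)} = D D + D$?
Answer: $- \frac{3861}{5} \approx -772.2$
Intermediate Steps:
$d{\left(D \right)} = \frac{D}{2} + \frac{D^{2}}{2}$ ($d{\left(D \right)} = \frac{D D + D}{2} = \frac{D^{2} + D}{2} = \frac{D + D^{2}}{2} = \frac{D}{2} + \frac{D^{2}}{2}$)
$v{\left(w,n \right)} = 18 - 6 n$ ($v{\left(w,n \right)} = \left(18 - 6 n\right) + 0 = 18 - 6 n$)
$R{\left(o \right)} = -4 + o$
$v{\left(0,2 \right)} 33 R{\left(\frac{1}{d{\left(-4 \right)} + 4} \right)} = \left(18 - 12\right) 33 \left(-4 + \frac{1}{\frac{1}{2} \left(-4\right) \left(1 - 4\right) + 4}\right) = \left(18 - 12\right) 33 \left(-4 + \frac{1}{\frac{1}{2} \left(-4\right) \left(-3\right) + 4}\right) = 6 \cdot 33 \left(-4 + \frac{1}{6 + 4}\right) = 198 \left(-4 + \frac{1}{10}\right) = 198 \left(- \frac{39}{10}\right) = - \frac{3861}{5}$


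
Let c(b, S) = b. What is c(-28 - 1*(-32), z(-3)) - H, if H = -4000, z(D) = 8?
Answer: 4004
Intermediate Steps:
c(-28 - 1*(-32), z(-3)) - H = (-28 - 1*(-32)) - 1*(-4000) = (-28 + 32) + 4000 = 4 + 4000 = 4004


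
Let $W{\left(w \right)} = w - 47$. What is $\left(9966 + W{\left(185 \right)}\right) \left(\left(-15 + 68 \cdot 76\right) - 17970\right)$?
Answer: $-129502968$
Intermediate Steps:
$W{\left(w \right)} = -47 + w$
$\left(9966 + W{\left(185 \right)}\right) \left(\left(-15 + 68 \cdot 76\right) - 17970\right) = \left(9966 + \left(-47 + 185\right)\right) \left(\left(-15 + 68 \cdot 76\right) - 17970\right) = \left(9966 + 138\right) \left(\left(-15 + 5168\right) - 17970\right) = 10104 \left(5153 - 17970\right) = 10104 \left(-12817\right) = -129502968$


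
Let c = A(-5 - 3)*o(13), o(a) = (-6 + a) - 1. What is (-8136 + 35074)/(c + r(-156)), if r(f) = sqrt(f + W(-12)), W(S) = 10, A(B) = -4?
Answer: -323256/361 - 13469*I*sqrt(146)/361 ≈ -895.45 - 450.82*I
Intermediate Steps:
o(a) = -7 + a
r(f) = sqrt(10 + f) (r(f) = sqrt(f + 10) = sqrt(10 + f))
c = -24 (c = -4*(-7 + 13) = -4*6 = -24)
(-8136 + 35074)/(c + r(-156)) = (-8136 + 35074)/(-24 + sqrt(10 - 156)) = 26938/(-24 + sqrt(-146)) = 26938/(-24 + I*sqrt(146))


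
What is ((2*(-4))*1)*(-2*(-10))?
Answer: -160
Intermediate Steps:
((2*(-4))*1)*(-2*(-10)) = -8*1*20 = -8*20 = -160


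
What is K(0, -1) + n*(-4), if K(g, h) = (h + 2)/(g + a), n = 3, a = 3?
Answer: -35/3 ≈ -11.667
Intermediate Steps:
K(g, h) = (2 + h)/(3 + g) (K(g, h) = (h + 2)/(g + 3) = (2 + h)/(3 + g))
K(0, -1) + n*(-4) = (2 - 1)/(3 + 0) + 3*(-4) = 1/3 - 12 = -35/3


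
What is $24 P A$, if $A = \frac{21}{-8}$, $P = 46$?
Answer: $-2898$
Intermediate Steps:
$A = - \frac{21}{8}$ ($A = 21 \left(- \frac{1}{8}\right) = - \frac{21}{8} \approx -2.625$)
$24 P A = 24 \cdot 46 \left(- \frac{21}{8}\right) = 1104 \left(- \frac{21}{8}\right) = -2898$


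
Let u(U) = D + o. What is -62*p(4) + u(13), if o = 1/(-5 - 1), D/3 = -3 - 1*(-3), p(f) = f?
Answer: -1489/6 ≈ -248.17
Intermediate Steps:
D = 0 (D = 3*(-3 - 1*(-3)) = 3*(-3 + 3) = 3*0 = 0)
o = -⅙ (o = 1/(-6) = -⅙*1 = -⅙ ≈ -0.16667)
u(U) = -⅙ (u(U) = 0 - ⅙ = -⅙)
-62*p(4) + u(13) = -62*4 - ⅙ = -248 - ⅙ = -1489/6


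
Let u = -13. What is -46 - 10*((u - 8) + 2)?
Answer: 144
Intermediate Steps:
-46 - 10*((u - 8) + 2) = -46 - 10*((-13 - 8) + 2) = -46 - 10*(-21 + 2) = -46 - 10*(-19) = -46 + 190 = 144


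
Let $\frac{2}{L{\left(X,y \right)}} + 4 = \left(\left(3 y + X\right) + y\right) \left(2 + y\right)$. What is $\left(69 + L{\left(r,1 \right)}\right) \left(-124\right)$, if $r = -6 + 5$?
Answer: $- \frac{43028}{5} \approx -8605.6$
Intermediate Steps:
$r = -1$
$L{\left(X,y \right)} = \frac{2}{-4 + \left(2 + y\right) \left(X + 4 y\right)}$ ($L{\left(X,y \right)} = \frac{2}{-4 + \left(\left(3 y + X\right) + y\right) \left(2 + y\right)} = \frac{2}{-4 + \left(\left(X + 3 y\right) + y\right) \left(2 + y\right)} = \frac{2}{-4 + \left(X + 4 y\right) \left(2 + y\right)} = \frac{2}{-4 + \left(2 + y\right) \left(X + 4 y\right)}$)
$\left(69 + L{\left(r,1 \right)}\right) \left(-124\right) = \left(69 + \frac{2}{-4 + 2 \left(-1\right) + 4 \cdot 1^{2} + 8 \cdot 1 - 1}\right) \left(-124\right) = \left(69 + \frac{2}{-4 - 2 + 4 \cdot 1 + 8 - 1}\right) \left(-124\right) = \left(69 + \frac{2}{-4 - 2 + 4 + 8 - 1}\right) \left(-124\right) = \left(69 + \frac{2}{5}\right) \left(-124\right) = \frac{347}{5} \left(-124\right) = - \frac{43028}{5}$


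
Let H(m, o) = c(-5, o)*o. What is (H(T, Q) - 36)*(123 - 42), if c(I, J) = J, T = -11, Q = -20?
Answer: 29484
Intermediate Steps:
H(m, o) = o² (H(m, o) = o*o = o²)
(H(T, Q) - 36)*(123 - 42) = ((-20)² - 36)*(123 - 42) = (400 - 36)*81 = 364*81 = 29484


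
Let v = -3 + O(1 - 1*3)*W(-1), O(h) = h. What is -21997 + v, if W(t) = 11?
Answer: -22022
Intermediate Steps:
v = -25 (v = -3 + (1 - 1*3)*11 = -3 + (1 - 3)*11 = -3 - 2*11 = -3 - 22 = -25)
-21997 + v = -21997 - 25 = -22022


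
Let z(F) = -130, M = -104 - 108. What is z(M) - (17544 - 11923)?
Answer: -5751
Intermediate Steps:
M = -212
z(M) - (17544 - 11923) = -130 - (17544 - 11923) = -130 - 1*5621 = -130 - 5621 = -5751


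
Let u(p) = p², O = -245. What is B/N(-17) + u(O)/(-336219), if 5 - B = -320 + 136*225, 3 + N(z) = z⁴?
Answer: -15192198175/28080338442 ≈ -0.54103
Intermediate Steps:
N(z) = -3 + z⁴
B = -30275 (B = 5 - (-320 + 136*225) = 5 - (-320 + 30600) = 5 - 1*30280 = 5 - 30280 = -30275)
B/N(-17) + u(O)/(-336219) = -30275/(-3 + (-17)⁴) + (-245)²/(-336219) = -30275/(-3 + 83521) + 60025*(-1/336219) = -30275/83518 - 60025/336219 = -15192198175/28080338442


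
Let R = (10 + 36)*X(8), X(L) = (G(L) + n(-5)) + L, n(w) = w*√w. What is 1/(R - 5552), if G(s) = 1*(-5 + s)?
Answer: I/(2*(-2523*I + 115*√5)) ≈ -0.00019614 + 1.9991e-5*I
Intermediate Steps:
G(s) = -5 + s
n(w) = w^(3/2)
X(L) = -5 + 2*L - 5*I*√5 (X(L) = ((-5 + L) + (-5)^(3/2)) + L = ((-5 + L) - 5*I*√5) + L = (-5 + L - 5*I*√5) + L = -5 + 2*L - 5*I*√5)
R = 506 - 230*I*√5 (R = (10 + 36)*(-5 + 2*8 - 5*I*√5) = 46*(-5 + 16 - 5*I*√5) = 46*(11 - 5*I*√5) = 506 - 230*I*√5 ≈ 506.0 - 514.3*I)
1/(R - 5552) = 1/((506 - 230*I*√5) - 5552) = 1/(-5046 - 230*I*√5)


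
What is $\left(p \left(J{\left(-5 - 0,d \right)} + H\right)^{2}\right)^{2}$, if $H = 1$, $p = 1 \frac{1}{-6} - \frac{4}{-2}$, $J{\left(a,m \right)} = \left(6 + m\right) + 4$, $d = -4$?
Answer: $\frac{290521}{36} \approx 8070.0$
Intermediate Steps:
$J{\left(a,m \right)} = 10 + m$
$p = \frac{11}{6}$ ($p = 1 \left(- \frac{1}{6}\right) - -2 = - \frac{1}{6} + 2 = \frac{11}{6} \approx 1.8333$)
$\left(p \left(J{\left(-5 - 0,d \right)} + H\right)^{2}\right)^{2} = \left(\frac{11 \left(\left(10 - 4\right) + 1\right)^{2}}{6}\right)^{2} = \left(\frac{11 \left(6 + 1\right)^{2}}{6}\right)^{2} = \left(\frac{11 \cdot 7^{2}}{6}\right)^{2} = \left(\frac{11}{6} \cdot 49\right)^{2} = \left(\frac{539}{6}\right)^{2} = \frac{290521}{36}$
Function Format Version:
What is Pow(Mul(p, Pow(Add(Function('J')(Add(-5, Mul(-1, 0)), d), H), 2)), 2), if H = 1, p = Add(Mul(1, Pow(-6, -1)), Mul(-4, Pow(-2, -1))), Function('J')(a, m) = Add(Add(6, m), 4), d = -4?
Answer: Rational(290521, 36) ≈ 8070.0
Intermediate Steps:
Function('J')(a, m) = Add(10, m)
p = Rational(11, 6) (p = Add(Mul(1, Rational(-1, 6)), Mul(-4, Rational(-1, 2))) = Add(Rational(-1, 6), 2) = Rational(11, 6) ≈ 1.8333)
Pow(Mul(p, Pow(Add(Function('J')(Add(-5, Mul(-1, 0)), d), H), 2)), 2) = Pow(Mul(Rational(11, 6), Pow(Add(Add(10, -4), 1), 2)), 2) = Pow(Mul(Rational(11, 6), Pow(Add(6, 1), 2)), 2) = Pow(Mul(Rational(11, 6), Pow(7, 2)), 2) = Pow(Mul(Rational(11, 6), 49), 2) = Pow(Rational(539, 6), 2) = Rational(290521, 36)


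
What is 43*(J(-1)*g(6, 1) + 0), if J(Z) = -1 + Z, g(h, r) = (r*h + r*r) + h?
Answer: -1118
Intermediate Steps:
g(h, r) = h + r² + h*r (g(h, r) = (h*r + r²) + h = (r² + h*r) + h = h + r² + h*r)
43*(J(-1)*g(6, 1) + 0) = 43*((-1 - 1)*(6 + 1² + 6*1) + 0) = 43*(-2*(6 + 1 + 6) + 0) = 43*(-2*13 + 0) = 43*(-26 + 0) = 43*(-26) = -1118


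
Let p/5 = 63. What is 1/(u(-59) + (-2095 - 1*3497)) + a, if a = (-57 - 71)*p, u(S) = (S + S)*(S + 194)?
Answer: -867767041/21522 ≈ -40320.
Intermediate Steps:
p = 315 (p = 5*63 = 315)
u(S) = 2*S*(194 + S) (u(S) = (2*S)*(194 + S) = 2*S*(194 + S))
a = -40320 (a = (-57 - 71)*315 = -128*315 = -40320)
1/(u(-59) + (-2095 - 1*3497)) + a = 1/(2*(-59)*(194 - 59) + (-2095 - 1*3497)) - 40320 = 1/(2*(-59)*135 + (-2095 - 3497)) - 40320 = 1/(-15930 - 5592) - 40320 = 1/(-21522) - 40320 = -1/21522 - 40320 = -867767041/21522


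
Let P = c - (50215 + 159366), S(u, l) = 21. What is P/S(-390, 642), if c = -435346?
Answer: -644927/21 ≈ -30711.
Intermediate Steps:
P = -644927 (P = -435346 - (50215 + 159366) = -435346 - 1*209581 = -435346 - 209581 = -644927)
P/S(-390, 642) = -644927/21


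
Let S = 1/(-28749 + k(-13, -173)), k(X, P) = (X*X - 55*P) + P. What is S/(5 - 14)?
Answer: 1/173142 ≈ 5.7756e-6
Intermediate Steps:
k(X, P) = X² - 54*P (k(X, P) = (X² - 55*P) + P = X² - 54*P)
S = -1/19238 (S = 1/(-28749 + ((-13)² - 54*(-173))) = 1/(-28749 + (169 + 9342)) = 1/(-28749 + 9511) = 1/(-19238) = -1/19238 ≈ -5.1980e-5)
S/(5 - 14) = -1/(19238*(5 - 14)) = -1/19238/(-9) = -1/19238*(-⅑) = 1/173142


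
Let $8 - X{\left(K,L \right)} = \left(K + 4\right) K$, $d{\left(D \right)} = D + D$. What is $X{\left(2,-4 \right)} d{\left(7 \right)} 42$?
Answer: $-2352$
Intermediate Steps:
$d{\left(D \right)} = 2 D$
$X{\left(K,L \right)} = 8 - K \left(4 + K\right)$ ($X{\left(K,L \right)} = 8 - \left(K + 4\right) K = 8 - \left(4 + K\right) K = 8 - K \left(4 + K\right)$)
$X{\left(2,-4 \right)} d{\left(7 \right)} 42 = \left(8 - 2^{2} - 8\right) 2 \cdot 7 \cdot 42 = \left(8 - 4 - 8\right) 14 \cdot 42 = \left(-4\right) 14 \cdot 42 = \left(-56\right) 42 = -2352$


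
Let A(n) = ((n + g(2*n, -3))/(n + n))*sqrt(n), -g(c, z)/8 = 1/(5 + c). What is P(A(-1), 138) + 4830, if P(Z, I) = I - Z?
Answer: 4968 - 11*I/6 ≈ 4968.0 - 1.8333*I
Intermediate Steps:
g(c, z) = -8/(5 + c)
A(n) = (n - 8/(5 + 2*n))/(2*sqrt(n)) (A(n) = ((n - 8/(5 + 2*n))/(n + n))*sqrt(n) = ((n - 8/(5 + 2*n))/((2*n)))*sqrt(n) = ((n - 8/(5 + 2*n))*(1/(2*n)))*sqrt(n) = ((n - 8/(5 + 2*n))/(2*n))*sqrt(n) = (n - 8/(5 + 2*n))/(2*sqrt(n)))
P(A(-1), 138) + 4830 = (138 - (-8 - (5 + 2*(-1)))/(2*sqrt(-1)*(5 + 2*(-1)))) + 4830 = (138 - (-I)*(-8 - (5 - 2))/(2*(5 - 2))) + 4830 = (138 - (-I)*(-8 - 1*3)/(2*3)) + 4830 = (138 - (-I)*(-8 - 3)/(2*3)) + 4830 = (138 - (-I)*(-11)/(2*3)) + 4830 = (138 - 11*I/6) + 4830 = 4968 - 11*I/6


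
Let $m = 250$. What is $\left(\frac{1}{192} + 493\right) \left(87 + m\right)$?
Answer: $\frac{31899409}{192} \approx 1.6614 \cdot 10^{5}$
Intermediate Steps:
$\left(\frac{1}{192} + 493\right) \left(87 + m\right) = \left(\frac{1}{192} + 493\right) \left(87 + 250\right) = \left(\frac{1}{192} + 493\right) 337 = \frac{94657}{192} \cdot 337 = \frac{31899409}{192}$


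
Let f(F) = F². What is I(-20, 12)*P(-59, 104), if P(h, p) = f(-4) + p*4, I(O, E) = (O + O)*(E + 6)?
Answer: -311040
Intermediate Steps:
I(O, E) = 2*O*(6 + E) (I(O, E) = (2*O)*(6 + E) = 2*O*(6 + E))
P(h, p) = 16 + 4*p (P(h, p) = (-4)² + p*4 = 16 + 4*p)
I(-20, 12)*P(-59, 104) = (2*(-20)*(6 + 12))*(16 + 4*104) = (2*(-20)*18)*(16 + 416) = -720*432 = -311040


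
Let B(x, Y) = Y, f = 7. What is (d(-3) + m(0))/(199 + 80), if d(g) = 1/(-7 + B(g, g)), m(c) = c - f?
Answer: -71/2790 ≈ -0.025448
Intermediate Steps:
m(c) = -7 + c (m(c) = c - 1*7 = c - 7 = -7 + c)
d(g) = 1/(-7 + g)
(d(-3) + m(0))/(199 + 80) = (1/(-7 - 3) + (-7 + 0))/(199 + 80) = (1/(-10) - 7)/279 = (-1/10 - 7)*(1/279) = -71/10*1/279 = -71/2790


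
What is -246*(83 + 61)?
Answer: -35424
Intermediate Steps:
-246*(83 + 61) = -246*144 = -35424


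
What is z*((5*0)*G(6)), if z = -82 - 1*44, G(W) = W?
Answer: 0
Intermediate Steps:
z = -126 (z = -82 - 44 = -126)
z*((5*0)*G(6)) = -126*5*0*6 = -0*6 = -126*0 = 0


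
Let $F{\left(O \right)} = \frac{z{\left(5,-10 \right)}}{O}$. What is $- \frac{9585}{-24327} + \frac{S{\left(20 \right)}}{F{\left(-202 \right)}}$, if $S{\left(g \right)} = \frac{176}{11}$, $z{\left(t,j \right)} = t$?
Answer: $- \frac{2910257}{4505} \approx -646.01$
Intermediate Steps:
$S{\left(g \right)} = 16$ ($S{\left(g \right)} = 176 \cdot \frac{1}{11} = 16$)
$F{\left(O \right)} = \frac{5}{O}$
$- \frac{9585}{-24327} + \frac{S{\left(20 \right)}}{F{\left(-202 \right)}} = - \frac{9585}{-24327} + \frac{16}{5 \frac{1}{-202}} = \left(-9585\right) \left(- \frac{1}{24327}\right) + \frac{16}{5 \left(- \frac{1}{202}\right)} = \frac{355}{901} + \frac{16}{- \frac{5}{202}} = \frac{355}{901} + 16 \left(- \frac{202}{5}\right) = \frac{355}{901} - \frac{3232}{5} = - \frac{2910257}{4505}$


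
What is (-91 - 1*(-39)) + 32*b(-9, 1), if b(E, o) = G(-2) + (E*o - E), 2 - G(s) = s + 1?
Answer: 44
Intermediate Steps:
G(s) = 1 - s (G(s) = 2 - (s + 1) = 2 - (1 + s) = 2 + (-1 - s) = 1 - s)
b(E, o) = 3 - E + E*o (b(E, o) = (1 - 1*(-2)) + (E*o - E) = (1 + 2) + (-E + E*o) = 3 + (-E + E*o) = 3 - E + E*o)
(-91 - 1*(-39)) + 32*b(-9, 1) = (-91 - 1*(-39)) + 32*(3 - 1*(-9) - 9*1) = (-91 + 39) + 32*(3 + 9 - 9) = -52 + 32*3 = -52 + 96 = 44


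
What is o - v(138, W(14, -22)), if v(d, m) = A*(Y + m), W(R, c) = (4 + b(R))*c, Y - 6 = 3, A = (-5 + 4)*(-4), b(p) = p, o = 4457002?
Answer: 4458550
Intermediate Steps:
A = 4 (A = -1*(-4) = 4)
Y = 9 (Y = 6 + 3 = 9)
W(R, c) = c*(4 + R) (W(R, c) = (4 + R)*c = c*(4 + R))
v(d, m) = 36 + 4*m (v(d, m) = 4*(9 + m) = 36 + 4*m)
o - v(138, W(14, -22)) = 4457002 - (36 + 4*(-22*(4 + 14))) = 4457002 - (36 + 4*(-22*18)) = 4457002 - (36 + 4*(-396)) = 4457002 - (36 - 1584) = 4457002 - 1*(-1548) = 4457002 + 1548 = 4458550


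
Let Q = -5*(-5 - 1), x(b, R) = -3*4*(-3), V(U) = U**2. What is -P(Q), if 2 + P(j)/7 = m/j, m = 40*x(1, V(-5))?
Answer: -322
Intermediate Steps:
x(b, R) = 36 (x(b, R) = -12*(-3) = 36)
m = 1440 (m = 40*36 = 1440)
Q = 30 (Q = -5*(-6) = 30)
P(j) = -14 + 10080/j (P(j) = -14 + 7*(1440/j) = -14 + 10080/j)
-P(Q) = -(-14 + 10080/30) = -(-14 + 10080*(1/30)) = -(-14 + 336) = -1*322 = -322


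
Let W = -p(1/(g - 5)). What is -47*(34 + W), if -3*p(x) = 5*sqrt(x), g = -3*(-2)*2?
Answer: -1598 - 235*sqrt(7)/21 ≈ -1627.6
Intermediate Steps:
g = 12 (g = 6*2 = 12)
p(x) = -5*sqrt(x)/3
W = 5*sqrt(7)/21 (W = -(-5)*sqrt(1/(12 - 5))/3 = -(-5)*sqrt(1/7)/3 = -(-5)*sqrt(7)/7/3 = -(-5)*sqrt(7)/21 = 5*sqrt(7)/21 ≈ 0.62994)
-47*(34 + W) = -47*(34 + 5*sqrt(7)/21) = -1598 - 235*sqrt(7)/21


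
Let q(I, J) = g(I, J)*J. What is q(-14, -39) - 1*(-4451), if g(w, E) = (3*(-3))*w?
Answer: -463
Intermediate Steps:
g(w, E) = -9*w
q(I, J) = -9*I*J (q(I, J) = (-9*I)*J = -9*I*J)
q(-14, -39) - 1*(-4451) = -9*(-14)*(-39) - 1*(-4451) = -4914 + 4451 = -463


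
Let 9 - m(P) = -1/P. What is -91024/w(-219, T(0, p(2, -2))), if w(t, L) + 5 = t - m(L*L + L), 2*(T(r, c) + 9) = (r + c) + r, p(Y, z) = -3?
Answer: 36318576/92971 ≈ 390.64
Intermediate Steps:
T(r, c) = -9 + r + c/2 (T(r, c) = -9 + ((r + c) + r)/2 = -9 + ((c + r) + r)/2 = -9 + (c + 2*r)/2 = -9 + (r + c/2) = -9 + r + c/2)
m(P) = 9 + 1/P (m(P) = 9 - (-1)/P = 9 + 1/P)
w(t, L) = -14 + t - 1/(L + L²) (w(t, L) = -5 + (t - (9 + 1/(L*L + L))) = -5 + (t - (9 + 1/(L² + L))) = -5 + (t - (9 + 1/(L + L²))) = -5 + (t + (-9 - 1/(L + L²))) = -5 + (-9 + t - 1/(L + L²)) = -14 + t - 1/(L + L²))
-91024/w(-219, T(0, p(2, -2))) = -91024*(1 + (-9 + 0 + (½)*(-3)))*(-9 + 0 + (½)*(-3))/(-1 + (-9 + 0 + (½)*(-3))*(1 + (-9 + 0 + (½)*(-3)))*(-14 - 219)) = -91024*(1 + (-9 + 0 - 3/2))*(-9 + 0 - 3/2)/(-1 + (-9 + 0 - 3/2)*(1 + (-9 + 0 - 3/2))*(-233)) = -91024*(-21*(1 - 21/2)/(2*(-1 - 21/2*(1 - 21/2)*(-233)))) = -91024*399/(4*(-1 - 21/2*(-19/2)*(-233))) = -91024*399/(4*(-1 - 92967/4)) = -91024/((-2/21*(-2/19)*(-92971/4))) = -91024/(-92971/399) = -91024*(-399/92971) = 36318576/92971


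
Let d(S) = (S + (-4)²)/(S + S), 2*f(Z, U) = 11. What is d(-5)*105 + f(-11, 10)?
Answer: -110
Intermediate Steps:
f(Z, U) = 11/2 (f(Z, U) = (½)*11 = 11/2)
d(S) = (16 + S)/(2*S) (d(S) = (S + 16)/((2*S)) = (16 + S)*(1/(2*S)) = (16 + S)/(2*S))
d(-5)*105 + f(-11, 10) = ((½)*(16 - 5)/(-5))*105 + 11/2 = ((½)*(-⅕)*11)*105 + 11/2 = -11/10*105 + 11/2 = -231/2 + 11/2 = -110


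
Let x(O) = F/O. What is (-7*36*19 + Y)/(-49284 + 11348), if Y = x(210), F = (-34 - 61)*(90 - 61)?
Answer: 201647/1593312 ≈ 0.12656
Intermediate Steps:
F = -2755 (F = -95*29 = -2755)
x(O) = -2755/O
Y = -551/42 (Y = -2755/210 = -2755*1/210 = -551/42 ≈ -13.119)
(-7*36*19 + Y)/(-49284 + 11348) = (-7*36*19 - 551/42)/(-49284 + 11348) = (-252*19 - 551/42)/(-37936) = (-4788 - 551/42)*(-1/37936) = -201647/42*(-1/37936) = 201647/1593312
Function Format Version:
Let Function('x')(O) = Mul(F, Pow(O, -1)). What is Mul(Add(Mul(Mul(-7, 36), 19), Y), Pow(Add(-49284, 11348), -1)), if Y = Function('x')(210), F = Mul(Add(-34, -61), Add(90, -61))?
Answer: Rational(201647, 1593312) ≈ 0.12656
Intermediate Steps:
F = -2755 (F = Mul(-95, 29) = -2755)
Function('x')(O) = Mul(-2755, Pow(O, -1))
Y = Rational(-551, 42) (Y = Mul(-2755, Pow(210, -1)) = Mul(-2755, Rational(1, 210)) = Rational(-551, 42) ≈ -13.119)
Mul(Add(Mul(Mul(-7, 36), 19), Y), Pow(Add(-49284, 11348), -1)) = Mul(Add(Mul(Mul(-7, 36), 19), Rational(-551, 42)), Pow(Add(-49284, 11348), -1)) = Mul(Add(Mul(-252, 19), Rational(-551, 42)), Pow(-37936, -1)) = Mul(Add(-4788, Rational(-551, 42)), Rational(-1, 37936)) = Mul(Rational(-201647, 42), Rational(-1, 37936)) = Rational(201647, 1593312)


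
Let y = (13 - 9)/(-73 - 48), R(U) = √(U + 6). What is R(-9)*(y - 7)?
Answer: -851*I*√3/121 ≈ -12.182*I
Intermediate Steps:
R(U) = √(6 + U)
y = -4/121 (y = 4/(-121) = 4*(-1/121) = -4/121 ≈ -0.033058)
R(-9)*(y - 7) = √(6 - 9)*(-4/121 - 7) = √(-3)*(-851/121) = (I*√3)*(-851/121) = -851*I*√3/121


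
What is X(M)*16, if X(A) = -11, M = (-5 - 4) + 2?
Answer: -176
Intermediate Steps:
M = -7 (M = -9 + 2 = -7)
X(M)*16 = -11*16 = -176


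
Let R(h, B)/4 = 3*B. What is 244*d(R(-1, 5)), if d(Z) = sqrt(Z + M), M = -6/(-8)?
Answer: 1098*sqrt(3) ≈ 1901.8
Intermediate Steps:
R(h, B) = 12*B (R(h, B) = 4*(3*B) = 12*B)
M = 3/4 (M = -6*(-1/8) = 3/4 ≈ 0.75000)
d(Z) = sqrt(3/4 + Z) (d(Z) = sqrt(Z + 3/4) = sqrt(3/4 + Z))
244*d(R(-1, 5)) = 244*(sqrt(3 + 4*(12*5))/2) = 244*(sqrt(3 + 4*60)/2) = 244*(sqrt(3 + 240)/2) = 244*(sqrt(243)/2) = 244*((9*sqrt(3))/2) = 244*(9*sqrt(3)/2) = 1098*sqrt(3)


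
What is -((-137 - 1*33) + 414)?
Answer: -244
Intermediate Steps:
-((-137 - 1*33) + 414) = -((-137 - 33) + 414) = -(-170 + 414) = -1*244 = -244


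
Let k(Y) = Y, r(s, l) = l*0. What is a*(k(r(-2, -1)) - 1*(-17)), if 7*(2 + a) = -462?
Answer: -1156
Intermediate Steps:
r(s, l) = 0
a = -68 (a = -2 + (⅐)*(-462) = -2 - 66 = -68)
a*(k(r(-2, -1)) - 1*(-17)) = -68*(0 - 1*(-17)) = -68*(0 + 17) = -68*17 = -1156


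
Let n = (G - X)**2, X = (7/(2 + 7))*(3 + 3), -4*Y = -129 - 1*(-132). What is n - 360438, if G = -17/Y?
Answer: -360114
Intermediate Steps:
Y = -3/4 (Y = -(-129 - 1*(-132))/4 = -(-129 + 132)/4 = -1/4*3 = -3/4 ≈ -0.75000)
X = 14/3 (X = (7/9)*6 = 14/3 ≈ 4.6667)
G = 68/3 (G = -17/(-3/4) = -17*(-4/3) = 68/3 ≈ 22.667)
n = 324 (n = (68/3 - 1*14/3)**2 = (68/3 - 14/3)**2 = 18**2 = 324)
n - 360438 = 324 - 360438 = -360114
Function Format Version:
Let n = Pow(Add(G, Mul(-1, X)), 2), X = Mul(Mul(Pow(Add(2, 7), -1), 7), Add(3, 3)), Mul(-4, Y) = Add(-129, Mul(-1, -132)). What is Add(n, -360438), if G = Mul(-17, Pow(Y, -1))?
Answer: -360114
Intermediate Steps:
Y = Rational(-3, 4) (Y = Mul(Rational(-1, 4), Add(-129, Mul(-1, -132))) = Mul(Rational(-1, 4), Add(-129, 132)) = Mul(Rational(-1, 4), 3) = Rational(-3, 4) ≈ -0.75000)
X = Rational(14, 3) (X = Mul(Mul(Pow(9, -1), 7), 6) = Mul(Mul(Rational(1, 9), 7), 6) = Mul(Rational(7, 9), 6) = Rational(14, 3) ≈ 4.6667)
G = Rational(68, 3) (G = Mul(-17, Pow(Rational(-3, 4), -1)) = Mul(-17, Rational(-4, 3)) = Rational(68, 3) ≈ 22.667)
n = 324 (n = Pow(Add(Rational(68, 3), Mul(-1, Rational(14, 3))), 2) = Pow(Add(Rational(68, 3), Rational(-14, 3)), 2) = Pow(18, 2) = 324)
Add(n, -360438) = Add(324, -360438) = -360114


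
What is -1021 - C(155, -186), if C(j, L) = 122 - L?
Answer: -1329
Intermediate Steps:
-1021 - C(155, -186) = -1021 - (122 - 1*(-186)) = -1021 - (122 + 186) = -1021 - 1*308 = -1021 - 308 = -1329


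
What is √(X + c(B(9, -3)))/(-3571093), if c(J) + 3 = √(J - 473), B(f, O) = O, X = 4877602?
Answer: -√(4877599 + 2*I*√119)/3571093 ≈ -0.00061845 - 1.3831e-9*I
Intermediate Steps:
c(J) = -3 + √(-473 + J) (c(J) = -3 + √(J - 473) = -3 + √(-473 + J))
√(X + c(B(9, -3)))/(-3571093) = √(4877602 + (-3 + √(-473 - 3)))/(-3571093) = √(4877602 + (-3 + √(-476)))*(-1/3571093) = √(4877602 + (-3 + 2*I*√119))*(-1/3571093) = √(4877599 + 2*I*√119)*(-1/3571093) = -√(4877599 + 2*I*√119)/3571093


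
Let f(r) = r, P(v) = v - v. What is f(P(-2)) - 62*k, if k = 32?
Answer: -1984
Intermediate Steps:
P(v) = 0
f(P(-2)) - 62*k = 0 - 62*32 = 0 - 1984 = -1984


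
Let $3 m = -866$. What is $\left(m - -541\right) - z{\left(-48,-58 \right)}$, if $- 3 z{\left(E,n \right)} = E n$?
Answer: $\frac{3541}{3} \approx 1180.3$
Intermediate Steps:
$m = - \frac{866}{3}$ ($m = \frac{1}{3} \left(-866\right) = - \frac{866}{3} \approx -288.67$)
$z{\left(E,n \right)} = - \frac{E n}{3}$
$\left(m - -541\right) - z{\left(-48,-58 \right)} = \left(- \frac{866}{3} - -541\right) - \left(- \frac{1}{3}\right) \left(-48\right) \left(-58\right) = \left(- \frac{866}{3} + 541\right) - -928 = \frac{757}{3} + 928 = \frac{3541}{3}$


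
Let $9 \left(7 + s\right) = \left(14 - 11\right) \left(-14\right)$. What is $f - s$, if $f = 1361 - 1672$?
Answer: $- \frac{898}{3} \approx -299.33$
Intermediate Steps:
$s = - \frac{35}{3}$ ($s = -7 + \frac{\left(14 - 11\right) \left(-14\right)}{9} = -7 + \frac{3 \left(-14\right)}{9} = -7 + \frac{1}{9} \left(-42\right) = -7 - \frac{14}{3} = - \frac{35}{3} \approx -11.667$)
$f = -311$ ($f = 1361 - 1672 = -311$)
$f - s = -311 - - \frac{35}{3} = -311 + \frac{35}{3} = - \frac{898}{3}$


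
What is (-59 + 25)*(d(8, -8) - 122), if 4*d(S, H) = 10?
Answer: 4063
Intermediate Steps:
d(S, H) = 5/2 (d(S, H) = (¼)*10 = 5/2)
(-59 + 25)*(d(8, -8) - 122) = (-59 + 25)*(5/2 - 122) = -34*(-239/2) = 4063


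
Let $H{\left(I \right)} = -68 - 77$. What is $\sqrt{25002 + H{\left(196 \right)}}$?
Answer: $\sqrt{24857} \approx 157.66$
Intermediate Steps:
$H{\left(I \right)} = -145$
$\sqrt{25002 + H{\left(196 \right)}} = \sqrt{25002 - 145} = \sqrt{24857}$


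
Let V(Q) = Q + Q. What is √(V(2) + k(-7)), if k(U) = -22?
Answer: 3*I*√2 ≈ 4.2426*I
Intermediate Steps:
V(Q) = 2*Q
√(V(2) + k(-7)) = √(2*2 - 22) = √(4 - 22) = √(-18) = 3*I*√2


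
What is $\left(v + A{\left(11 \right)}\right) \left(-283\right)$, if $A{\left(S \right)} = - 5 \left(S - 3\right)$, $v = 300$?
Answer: $-73580$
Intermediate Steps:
$A{\left(S \right)} = 15 - 5 S$ ($A{\left(S \right)} = - 5 \left(-3 + S\right) = 15 - 5 S$)
$\left(v + A{\left(11 \right)}\right) \left(-283\right) = \left(300 + \left(15 - 55\right)\right) \left(-283\right) = \left(300 - 40\right) \left(-283\right) = 260 \left(-283\right) = -73580$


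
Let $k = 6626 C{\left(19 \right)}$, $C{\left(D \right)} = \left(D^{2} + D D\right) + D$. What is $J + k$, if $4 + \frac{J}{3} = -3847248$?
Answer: $-6631890$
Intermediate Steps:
$C{\left(D \right)} = D + 2 D^{2}$ ($C{\left(D \right)} = \left(D^{2} + D^{2}\right) + D = 2 D^{2} + D = D + 2 D^{2}$)
$J = -11541756$ ($J = -12 + 3 \left(-3847248\right) = -12 - 11541744 = -11541756$)
$k = 4909866$ ($k = 6626 \cdot 19 \left(1 + 2 \cdot 19\right) = 6626 \cdot 19 \left(1 + 38\right) = 6626 \cdot 19 \cdot 39 = 6626 \cdot 741 = 4909866$)
$J + k = -11541756 + 4909866 = -6631890$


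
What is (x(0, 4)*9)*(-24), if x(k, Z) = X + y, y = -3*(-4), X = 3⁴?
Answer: -20088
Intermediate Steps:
X = 81
y = 12
x(k, Z) = 93 (x(k, Z) = 81 + 12 = 93)
(x(0, 4)*9)*(-24) = (93*9)*(-24) = 837*(-24) = -20088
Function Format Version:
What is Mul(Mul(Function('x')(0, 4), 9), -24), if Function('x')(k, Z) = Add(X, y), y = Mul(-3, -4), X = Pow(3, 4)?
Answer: -20088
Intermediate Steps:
X = 81
y = 12
Function('x')(k, Z) = 93 (Function('x')(k, Z) = Add(81, 12) = 93)
Mul(Mul(Function('x')(0, 4), 9), -24) = Mul(Mul(93, 9), -24) = Mul(837, -24) = -20088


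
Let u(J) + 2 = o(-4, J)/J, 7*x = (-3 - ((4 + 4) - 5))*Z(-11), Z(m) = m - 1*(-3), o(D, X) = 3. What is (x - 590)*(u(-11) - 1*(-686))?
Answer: -30700722/77 ≈ -3.9871e+5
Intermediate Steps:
Z(m) = 3 + m (Z(m) = m + 3 = 3 + m)
x = 48/7 (x = ((-3 - ((4 + 4) - 5))*(3 - 11))/7 = ((-3 - (8 - 5))*(-8))/7 = ((-3 - 1*3)*(-8))/7 = ((-3 - 3)*(-8))/7 = (-6*(-8))/7 = (⅐)*48 = 48/7 ≈ 6.8571)
u(J) = -2 + 3/J
(x - 590)*(u(-11) - 1*(-686)) = (48/7 - 590)*((-2 + 3/(-11)) - 1*(-686)) = -4082*((-2 + 3*(-1/11)) + 686)/7 = -4082*((-2 - 3/11) + 686)/7 = -4082*(-25/11 + 686)/7 = -4082/7*7521/11 = -30700722/77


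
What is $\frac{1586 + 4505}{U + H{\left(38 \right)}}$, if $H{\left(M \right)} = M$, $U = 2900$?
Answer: $\frac{6091}{2938} \approx 2.0732$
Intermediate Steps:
$\frac{1586 + 4505}{U + H{\left(38 \right)}} = \frac{1586 + 4505}{2900 + 38} = \frac{6091}{2938}$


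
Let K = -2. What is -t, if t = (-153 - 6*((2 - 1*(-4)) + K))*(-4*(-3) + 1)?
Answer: 2301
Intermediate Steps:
t = -2301 (t = (-153 - 6*((2 - 1*(-4)) - 2))*(-4*(-3) + 1) = (-153 - 6*((2 + 4) - 2))*(12 + 1) = (-153 - 6*(6 - 2))*13 = (-153 - 6*4)*13 = (-153 - 24)*13 = -177*13 = -2301)
-t = -1*(-2301) = 2301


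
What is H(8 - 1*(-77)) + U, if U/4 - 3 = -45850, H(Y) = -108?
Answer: -183496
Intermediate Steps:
U = -183388 (U = 12 + 4*(-45850) = 12 - 183400 = -183388)
H(8 - 1*(-77)) + U = -108 - 183388 = -183496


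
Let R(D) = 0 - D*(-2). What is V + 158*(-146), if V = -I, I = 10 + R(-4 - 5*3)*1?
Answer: -23040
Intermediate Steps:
R(D) = 2*D (R(D) = 0 - (-2)*D = 0 + 2*D = 2*D)
I = -28 (I = 10 + (2*(-4 - 5*3))*1 = 10 + (2*(-4 - 15))*1 = 10 + (2*(-19))*1 = 10 - 38*1 = 10 - 38 = -28)
V = 28 (V = -1*(-28) = 28)
V + 158*(-146) = 28 + 158*(-146) = 28 - 23068 = -23040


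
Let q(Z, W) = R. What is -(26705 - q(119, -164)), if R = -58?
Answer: -26763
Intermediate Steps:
q(Z, W) = -58
-(26705 - q(119, -164)) = -(26705 - 1*(-58)) = -(26705 + 58) = -1*26763 = -26763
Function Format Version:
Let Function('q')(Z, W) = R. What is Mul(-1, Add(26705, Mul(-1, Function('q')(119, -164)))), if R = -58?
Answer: -26763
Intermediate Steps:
Function('q')(Z, W) = -58
Mul(-1, Add(26705, Mul(-1, Function('q')(119, -164)))) = Mul(-1, Add(26705, Mul(-1, -58))) = Mul(-1, Add(26705, 58)) = Mul(-1, 26763) = -26763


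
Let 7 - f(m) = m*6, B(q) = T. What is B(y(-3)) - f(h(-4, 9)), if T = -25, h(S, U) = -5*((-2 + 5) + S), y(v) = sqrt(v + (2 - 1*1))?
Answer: -2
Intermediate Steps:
y(v) = sqrt(1 + v) (y(v) = sqrt(v + (2 - 1)) = sqrt(v + 1) = sqrt(1 + v))
h(S, U) = -15 - 5*S (h(S, U) = -5*(3 + S) = -15 - 5*S)
B(q) = -25
f(m) = 7 - 6*m (f(m) = 7 - m*6 = 7 - 6*m)
B(y(-3)) - f(h(-4, 9)) = -25 - (7 - 6*(-15 - 5*(-4))) = -25 - (7 - 6*(-15 + 20)) = -25 - (7 - 6*5) = -25 - (7 - 30) = -25 - 1*(-23) = -25 + 23 = -2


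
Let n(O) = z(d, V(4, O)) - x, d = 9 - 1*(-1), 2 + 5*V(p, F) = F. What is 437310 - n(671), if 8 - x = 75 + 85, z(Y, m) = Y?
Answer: 437148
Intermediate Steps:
V(p, F) = -⅖ + F/5
d = 10 (d = 9 + 1 = 10)
x = -152 (x = 8 - (75 + 85) = 8 - 1*160 = 8 - 160 = -152)
n(O) = 162 (n(O) = 10 - 1*(-152) = 10 + 152 = 162)
437310 - n(671) = 437310 - 1*162 = 437310 - 162 = 437148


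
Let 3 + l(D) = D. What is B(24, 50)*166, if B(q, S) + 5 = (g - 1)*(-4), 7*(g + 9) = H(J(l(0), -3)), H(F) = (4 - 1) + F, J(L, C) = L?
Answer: 5810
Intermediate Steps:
l(D) = -3 + D
H(F) = 3 + F
g = -9 (g = -9 + (3 + (-3 + 0))/7 = -9 + (3 - 3)/7 = -9 + (1/7)*0 = -9 + 0 = -9)
B(q, S) = 35 (B(q, S) = -5 + (-9 - 1)*(-4) = -5 - 10*(-4) = -5 + 40 = 35)
B(24, 50)*166 = 35*166 = 5810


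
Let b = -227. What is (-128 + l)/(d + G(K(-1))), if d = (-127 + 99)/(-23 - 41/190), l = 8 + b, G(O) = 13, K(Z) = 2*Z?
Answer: -1530617/62663 ≈ -24.426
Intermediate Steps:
l = -219 (l = 8 - 227 = -219)
d = 5320/4411 (d = -28/(-23 - 41*1/190) = -28/(-23 - 41/190) = -28/(-4411/190) = -28*(-190/4411) = 5320/4411 ≈ 1.2061)
(-128 + l)/(d + G(K(-1))) = (-128 - 219)/(5320/4411 + 13) = -347/62663/4411 = -347*4411/62663 = -1530617/62663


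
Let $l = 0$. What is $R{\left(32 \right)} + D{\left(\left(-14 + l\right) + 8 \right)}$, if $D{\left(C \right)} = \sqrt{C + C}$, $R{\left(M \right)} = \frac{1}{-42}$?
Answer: $- \frac{1}{42} + 2 i \sqrt{3} \approx -0.02381 + 3.4641 i$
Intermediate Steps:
$R{\left(M \right)} = - \frac{1}{42}$
$D{\left(C \right)} = \sqrt{2} \sqrt{C}$ ($D{\left(C \right)} = \sqrt{2 C} = \sqrt{2} \sqrt{C}$)
$R{\left(32 \right)} + D{\left(\left(-14 + l\right) + 8 \right)} = - \frac{1}{42} + \sqrt{2} \sqrt{\left(-14 + 0\right) + 8} = - \frac{1}{42} + \sqrt{2} \sqrt{-14 + 8} = - \frac{1}{42} + \sqrt{2} \sqrt{-6} = - \frac{1}{42} + \sqrt{2} i \sqrt{6} = - \frac{1}{42} + 2 i \sqrt{3}$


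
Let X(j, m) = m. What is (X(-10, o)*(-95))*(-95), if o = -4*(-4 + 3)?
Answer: 36100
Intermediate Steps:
o = 4 (o = -4*(-1) = 4)
(X(-10, o)*(-95))*(-95) = (4*(-95))*(-95) = -380*(-95) = 36100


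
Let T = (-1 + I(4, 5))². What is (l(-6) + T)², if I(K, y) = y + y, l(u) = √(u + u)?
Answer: 6549 + 324*I*√3 ≈ 6549.0 + 561.18*I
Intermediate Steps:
l(u) = √2*√u (l(u) = √(2*u) = √2*√u)
I(K, y) = 2*y
T = 81 (T = (-1 + 2*5)² = (-1 + 10)² = 9² = 81)
(l(-6) + T)² = (√2*√(-6) + 81)² = (√2*(I*√6) + 81)² = (2*I*√3 + 81)² = (81 + 2*I*√3)²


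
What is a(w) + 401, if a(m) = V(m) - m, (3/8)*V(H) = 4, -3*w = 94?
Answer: 443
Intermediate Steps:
w = -94/3 (w = -⅓*94 = -94/3 ≈ -31.333)
V(H) = 32/3 (V(H) = (8/3)*4 = 32/3)
a(m) = 32/3 - m
a(w) + 401 = (32/3 - 1*(-94/3)) + 401 = (32/3 + 94/3) + 401 = 42 + 401 = 443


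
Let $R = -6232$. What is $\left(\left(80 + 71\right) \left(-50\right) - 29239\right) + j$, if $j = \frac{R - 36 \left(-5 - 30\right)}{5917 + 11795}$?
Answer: $- \frac{162902935}{4428} \approx -36789.0$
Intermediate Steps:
$j = - \frac{1243}{4428}$ ($j = \frac{-6232 - 36 \left(-5 - 30\right)}{5917 + 11795} = \frac{-6232 - -1260}{17712} = \left(-6232 + 1260\right) \frac{1}{17712} = \left(-4972\right) \frac{1}{17712} = - \frac{1243}{4428} \approx -0.28071$)
$\left(\left(80 + 71\right) \left(-50\right) - 29239\right) + j = \left(\left(80 + 71\right) \left(-50\right) - 29239\right) - \frac{1243}{4428} = \left(151 \left(-50\right) - 29239\right) - \frac{1243}{4428} = \left(-7550 - 29239\right) - \frac{1243}{4428} = -36789 - \frac{1243}{4428} = - \frac{162902935}{4428}$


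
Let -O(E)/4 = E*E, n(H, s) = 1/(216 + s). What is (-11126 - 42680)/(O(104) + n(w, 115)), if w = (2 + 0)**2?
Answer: 17809786/14320383 ≈ 1.2437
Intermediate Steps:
w = 4 (w = 2**2 = 4)
O(E) = -4*E**2 (O(E) = -4*E*E = -4*E**2)
(-11126 - 42680)/(O(104) + n(w, 115)) = (-11126 - 42680)/(-4*104**2 + 1/(216 + 115)) = -53806/(-4*10816 + 1/331) = -53806/(-43264 + 1/331) = -53806/(-14320383/331) = -53806*(-331/14320383) = 17809786/14320383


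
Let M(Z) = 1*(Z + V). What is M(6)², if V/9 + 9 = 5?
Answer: 900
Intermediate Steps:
V = -36 (V = -81 + 9*5 = -81 + 45 = -36)
M(Z) = -36 + Z (M(Z) = 1*(Z - 36) = 1*(-36 + Z) = -36 + Z)
M(6)² = (-36 + 6)² = (-30)² = 900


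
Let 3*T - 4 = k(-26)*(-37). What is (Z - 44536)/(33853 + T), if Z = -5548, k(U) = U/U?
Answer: -25042/16921 ≈ -1.4799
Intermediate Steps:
k(U) = 1
T = -11 (T = 4/3 + (1*(-37))/3 = 4/3 + (⅓)*(-37) = 4/3 - 37/3 = -11)
(Z - 44536)/(33853 + T) = (-5548 - 44536)/(33853 - 11) = -50084/33842 = -50084*1/33842 = -25042/16921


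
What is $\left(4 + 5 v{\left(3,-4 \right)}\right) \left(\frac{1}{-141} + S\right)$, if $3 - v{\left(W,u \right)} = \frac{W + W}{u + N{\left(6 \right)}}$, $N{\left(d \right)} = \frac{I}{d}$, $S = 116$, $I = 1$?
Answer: $\frac{10091035}{3243} \approx 3111.6$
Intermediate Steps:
$N{\left(d \right)} = \frac{1}{d}$ ($N{\left(d \right)} = 1 \frac{1}{d} = \frac{1}{d}$)
$v{\left(W,u \right)} = 3 - \frac{2 W}{\frac{1}{6} + u}$ ($v{\left(W,u \right)} = 3 - \frac{W + W}{u + \frac{1}{6}} = 3 - \frac{2 W}{u + \frac{1}{6}} = 3 - \frac{2 W}{\frac{1}{6} + u}$)
$\left(4 + 5 v{\left(3,-4 \right)}\right) \left(\frac{1}{-141} + S\right) = \left(4 + 5 \frac{3 \left(1 - 12 + 6 \left(-4\right)\right)}{1 + 6 \left(-4\right)}\right) \left(\frac{1}{-141} + 116\right) = \left(4 + 5 \frac{3 \left(1 - 12 - 24\right)}{1 - 24}\right) \left(- \frac{1}{141} + 116\right) = \left(4 + 5 \cdot 3 \frac{1}{-23} \left(-35\right)\right) \frac{16355}{141} = \left(4 + 5 \cdot 3 \left(- \frac{1}{23}\right) \left(-35\right)\right) \frac{16355}{141} = \left(4 + 5 \cdot \frac{105}{23}\right) \frac{16355}{141} = \left(4 + \frac{525}{23}\right) \frac{16355}{141} = \frac{617}{23} \cdot \frac{16355}{141} = \frac{10091035}{3243}$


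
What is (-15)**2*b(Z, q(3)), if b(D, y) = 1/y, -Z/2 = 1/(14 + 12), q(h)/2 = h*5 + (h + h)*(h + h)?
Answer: 75/34 ≈ 2.2059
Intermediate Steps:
q(h) = 8*h**2 + 10*h (q(h) = 2*(h*5 + (h + h)*(h + h)) = 2*(5*h + (2*h)*(2*h)) = 2*(5*h + 4*h**2) = 2*(4*h**2 + 5*h) = 8*h**2 + 10*h)
Z = -1/13 (Z = -2/(14 + 12) = -2/26 = -2*1/26 = -1/13 ≈ -0.076923)
(-15)**2*b(Z, q(3)) = (-15)**2/((2*3*(5 + 4*3))) = 225/((2*3*(5 + 12))) = 225/((2*3*17)) = 225/102 = 225*(1/102) = 75/34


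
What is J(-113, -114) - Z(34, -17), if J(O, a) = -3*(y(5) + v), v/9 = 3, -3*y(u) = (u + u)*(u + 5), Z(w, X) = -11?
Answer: 30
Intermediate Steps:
y(u) = -2*u*(5 + u)/3 (y(u) = -(u + u)*(u + 5)/3 = -2*u*(5 + u)/3)
v = 27 (v = 9*3 = 27)
J(O, a) = 19 (J(O, a) = -3*(-⅔*5*(5 + 5) + 27) = -3*(-⅔*5*10 + 27) = -3*(-100/3 + 27) = -3*(-19/3) = 19)
J(-113, -114) - Z(34, -17) = 19 - 1*(-11) = 19 + 11 = 30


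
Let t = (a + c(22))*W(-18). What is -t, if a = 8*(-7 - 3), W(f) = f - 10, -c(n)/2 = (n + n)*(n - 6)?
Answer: -41664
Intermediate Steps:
c(n) = -4*n*(-6 + n) (c(n) = -2*(n + n)*(n - 6) = -2*2*n*(-6 + n) = -4*n*(-6 + n))
W(f) = -10 + f
a = -80 (a = 8*(-10) = -80)
t = 41664 (t = (-80 + 4*22*(6 - 1*22))*(-10 - 18) = (-80 + 4*22*(6 - 22))*(-28) = (-80 + 4*22*(-16))*(-28) = (-80 - 1408)*(-28) = -1488*(-28) = 41664)
-t = -1*41664 = -41664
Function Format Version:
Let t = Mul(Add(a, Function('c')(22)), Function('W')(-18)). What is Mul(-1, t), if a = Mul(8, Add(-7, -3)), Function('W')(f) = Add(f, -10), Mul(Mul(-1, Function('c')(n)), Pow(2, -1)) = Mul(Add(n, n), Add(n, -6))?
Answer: -41664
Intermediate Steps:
Function('c')(n) = Mul(-4, n, Add(-6, n)) (Function('c')(n) = Mul(-2, Mul(Add(n, n), Add(n, -6))) = Mul(-2, Mul(Mul(2, n), Add(-6, n))) = Mul(-2, Mul(2, n, Add(-6, n))) = Mul(-4, n, Add(-6, n)))
Function('W')(f) = Add(-10, f)
a = -80 (a = Mul(8, -10) = -80)
t = 41664 (t = Mul(Add(-80, Mul(4, 22, Add(6, Mul(-1, 22)))), Add(-10, -18)) = Mul(Add(-80, Mul(4, 22, Add(6, -22))), -28) = Mul(Add(-80, Mul(4, 22, -16)), -28) = Mul(Add(-80, -1408), -28) = Mul(-1488, -28) = 41664)
Mul(-1, t) = Mul(-1, 41664) = -41664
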